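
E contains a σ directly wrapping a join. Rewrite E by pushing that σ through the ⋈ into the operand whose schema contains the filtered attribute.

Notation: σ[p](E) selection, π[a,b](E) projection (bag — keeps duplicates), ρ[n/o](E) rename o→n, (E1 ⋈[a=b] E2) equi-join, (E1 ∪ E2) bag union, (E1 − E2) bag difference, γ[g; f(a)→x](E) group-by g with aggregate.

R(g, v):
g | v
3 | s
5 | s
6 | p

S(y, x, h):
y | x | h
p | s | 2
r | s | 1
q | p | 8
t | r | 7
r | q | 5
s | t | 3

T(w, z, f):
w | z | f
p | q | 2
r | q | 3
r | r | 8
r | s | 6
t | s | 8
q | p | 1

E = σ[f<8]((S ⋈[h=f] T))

σ filters on f, owned by the right side.
E' = (S ⋈[h=f] σ[f<8](T))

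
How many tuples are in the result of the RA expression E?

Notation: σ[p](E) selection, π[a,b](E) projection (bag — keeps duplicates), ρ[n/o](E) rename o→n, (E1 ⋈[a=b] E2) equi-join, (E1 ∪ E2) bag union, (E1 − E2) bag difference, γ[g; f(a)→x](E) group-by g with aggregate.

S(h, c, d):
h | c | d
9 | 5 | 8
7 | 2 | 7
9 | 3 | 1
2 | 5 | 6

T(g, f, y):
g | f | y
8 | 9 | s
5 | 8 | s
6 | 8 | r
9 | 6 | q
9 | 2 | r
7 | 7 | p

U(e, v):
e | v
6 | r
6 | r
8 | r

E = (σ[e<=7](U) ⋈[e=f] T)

Stepwise |·|:
  U → 3
  σ[e<=7](U) → 2
  T → 6
  (σ[e<=7](U) ⋈[e=f] T) → 2

|E| = 2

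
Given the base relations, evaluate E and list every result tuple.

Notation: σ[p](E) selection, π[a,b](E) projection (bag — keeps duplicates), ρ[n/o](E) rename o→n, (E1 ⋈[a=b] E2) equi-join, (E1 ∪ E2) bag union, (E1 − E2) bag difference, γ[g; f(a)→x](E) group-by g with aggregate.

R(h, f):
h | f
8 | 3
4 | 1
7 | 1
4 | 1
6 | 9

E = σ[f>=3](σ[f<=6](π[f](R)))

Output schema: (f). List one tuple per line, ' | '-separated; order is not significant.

Row counts bottom-up:
  R → 5
  π[f](R) → 5
  σ[f<=6](π[f](R)) → 4
  σ[f>=3](σ[f<=6](π[f](R))) → 1

== RESULT ==
f
3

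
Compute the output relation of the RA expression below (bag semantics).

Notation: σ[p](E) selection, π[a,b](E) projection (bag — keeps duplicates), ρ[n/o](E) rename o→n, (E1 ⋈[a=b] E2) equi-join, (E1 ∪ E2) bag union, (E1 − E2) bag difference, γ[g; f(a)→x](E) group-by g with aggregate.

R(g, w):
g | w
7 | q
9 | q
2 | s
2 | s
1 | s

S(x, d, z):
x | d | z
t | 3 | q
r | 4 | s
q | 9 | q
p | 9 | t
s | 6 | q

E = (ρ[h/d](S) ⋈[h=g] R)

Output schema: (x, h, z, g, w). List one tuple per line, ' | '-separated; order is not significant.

Row counts bottom-up:
  S → 5
  ρ[h/d](S) → 5
  R → 5
  (ρ[h/d](S) ⋈[h=g] R) → 2

== RESULT ==
x | h | z | g | w
p | 9 | t | 9 | q
q | 9 | q | 9 | q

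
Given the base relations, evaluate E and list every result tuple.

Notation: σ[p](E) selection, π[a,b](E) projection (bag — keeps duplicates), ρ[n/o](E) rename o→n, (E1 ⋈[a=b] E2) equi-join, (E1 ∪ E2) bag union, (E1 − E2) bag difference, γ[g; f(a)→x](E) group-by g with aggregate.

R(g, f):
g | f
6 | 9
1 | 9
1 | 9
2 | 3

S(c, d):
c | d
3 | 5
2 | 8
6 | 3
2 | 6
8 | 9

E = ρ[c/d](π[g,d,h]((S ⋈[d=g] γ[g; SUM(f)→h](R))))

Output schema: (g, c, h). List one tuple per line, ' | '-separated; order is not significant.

Subexpression sizes:
  S → 5
  R → 4
  γ[g; SUM(f)→h](R) → 3
  (S ⋈[d=g] γ[g; SUM(f)→h](R)) → 1
  π[g,d,h]((S ⋈[d=g] γ[g; SUM(f)→h](R))) → 1
  ρ[c/d](π[g,d,h]((S ⋈[d=g] γ[g; SUM(f)→h](R)))) → 1

== RESULT ==
g | c | h
6 | 6 | 9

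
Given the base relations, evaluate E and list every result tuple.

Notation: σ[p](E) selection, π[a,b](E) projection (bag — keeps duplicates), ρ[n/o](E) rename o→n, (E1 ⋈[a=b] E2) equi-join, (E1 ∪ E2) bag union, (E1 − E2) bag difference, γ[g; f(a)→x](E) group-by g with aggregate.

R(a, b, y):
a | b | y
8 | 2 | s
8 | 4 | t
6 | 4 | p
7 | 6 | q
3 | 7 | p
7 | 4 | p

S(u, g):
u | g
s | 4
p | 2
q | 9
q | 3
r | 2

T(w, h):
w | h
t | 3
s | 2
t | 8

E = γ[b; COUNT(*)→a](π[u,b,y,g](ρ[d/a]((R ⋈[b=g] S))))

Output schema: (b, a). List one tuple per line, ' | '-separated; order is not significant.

Row counts bottom-up:
  R → 6
  S → 5
  (R ⋈[b=g] S) → 5
  ρ[d/a]((R ⋈[b=g] S)) → 5
  π[u,b,y,g](ρ[d/a]((R ⋈[b=g] S))) → 5
  γ[b; COUNT(*)→a](π[u,b,y,g](ρ[d/a]((R ⋈[b=g] S)))) → 2

== RESULT ==
b | a
2 | 2
4 | 3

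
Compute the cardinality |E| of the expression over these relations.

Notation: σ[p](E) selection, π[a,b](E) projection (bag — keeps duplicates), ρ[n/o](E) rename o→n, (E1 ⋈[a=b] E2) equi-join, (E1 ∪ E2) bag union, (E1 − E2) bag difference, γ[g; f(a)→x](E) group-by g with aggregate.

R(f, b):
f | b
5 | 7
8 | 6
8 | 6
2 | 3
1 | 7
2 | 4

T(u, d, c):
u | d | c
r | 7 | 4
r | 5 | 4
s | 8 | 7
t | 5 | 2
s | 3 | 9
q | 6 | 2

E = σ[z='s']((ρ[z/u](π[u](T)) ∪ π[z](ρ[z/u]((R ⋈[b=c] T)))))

Stepwise |·|:
  T → 6
  π[u](T) → 6
  ρ[z/u](π[u](T)) → 6
  R → 6
  T → 6
  (R ⋈[b=c] T) → 4
  ρ[z/u]((R ⋈[b=c] T)) → 4
  π[z](ρ[z/u]((R ⋈[b=c] T))) → 4
  (ρ[z/u](π[u](T)) ∪ π[z](ρ[z/u]((R ⋈[b=c] T)))) → 10
  σ[z='s']((ρ[z/u](π[u](T)) ∪ π[z](ρ[z/u]((R ⋈[b=c] T))))) → 4

|E| = 4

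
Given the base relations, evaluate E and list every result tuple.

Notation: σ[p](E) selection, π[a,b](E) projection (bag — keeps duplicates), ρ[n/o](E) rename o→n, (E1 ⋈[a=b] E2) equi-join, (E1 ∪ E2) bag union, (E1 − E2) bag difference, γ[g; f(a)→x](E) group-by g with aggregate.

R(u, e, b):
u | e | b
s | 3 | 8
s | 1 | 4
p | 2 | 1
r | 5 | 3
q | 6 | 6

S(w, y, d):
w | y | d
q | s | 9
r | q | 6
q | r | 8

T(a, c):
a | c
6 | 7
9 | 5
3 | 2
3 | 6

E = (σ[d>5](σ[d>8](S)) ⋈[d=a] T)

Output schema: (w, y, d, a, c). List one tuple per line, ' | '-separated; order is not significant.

Row counts bottom-up:
  S → 3
  σ[d>8](S) → 1
  σ[d>5](σ[d>8](S)) → 1
  T → 4
  (σ[d>5](σ[d>8](S)) ⋈[d=a] T) → 1

== RESULT ==
w | y | d | a | c
q | s | 9 | 9 | 5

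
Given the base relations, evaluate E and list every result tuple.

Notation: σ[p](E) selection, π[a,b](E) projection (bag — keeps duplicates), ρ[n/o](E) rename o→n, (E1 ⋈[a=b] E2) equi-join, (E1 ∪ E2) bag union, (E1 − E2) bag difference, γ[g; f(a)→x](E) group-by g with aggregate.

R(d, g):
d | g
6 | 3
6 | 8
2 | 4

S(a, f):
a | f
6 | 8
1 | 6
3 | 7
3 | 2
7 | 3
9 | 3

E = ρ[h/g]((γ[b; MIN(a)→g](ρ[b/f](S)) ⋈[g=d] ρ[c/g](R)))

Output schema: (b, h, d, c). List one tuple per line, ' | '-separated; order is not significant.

Row counts bottom-up:
  S → 6
  ρ[b/f](S) → 6
  γ[b; MIN(a)→g](ρ[b/f](S)) → 5
  R → 3
  ρ[c/g](R) → 3
  (γ[b; MIN(a)→g](ρ[b/f](S)) ⋈[g=d] ρ[c/g](R)) → 2
  ρ[h/g]((γ[b; MIN(a)→g](ρ[b/f](S)) ⋈[g=d] ρ[c/g](R))) → 2

== RESULT ==
b | h | d | c
8 | 6 | 6 | 3
8 | 6 | 6 | 8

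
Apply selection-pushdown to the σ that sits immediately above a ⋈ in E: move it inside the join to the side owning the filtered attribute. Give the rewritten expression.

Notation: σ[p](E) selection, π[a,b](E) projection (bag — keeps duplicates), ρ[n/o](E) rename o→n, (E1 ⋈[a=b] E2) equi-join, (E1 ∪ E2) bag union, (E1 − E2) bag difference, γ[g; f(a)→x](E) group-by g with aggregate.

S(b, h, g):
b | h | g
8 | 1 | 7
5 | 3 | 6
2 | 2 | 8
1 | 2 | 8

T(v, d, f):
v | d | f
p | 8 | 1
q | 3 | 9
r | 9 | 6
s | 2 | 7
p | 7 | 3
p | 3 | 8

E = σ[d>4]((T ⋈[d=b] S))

σ filters on d, owned by the left side.
E' = (σ[d>4](T) ⋈[d=b] S)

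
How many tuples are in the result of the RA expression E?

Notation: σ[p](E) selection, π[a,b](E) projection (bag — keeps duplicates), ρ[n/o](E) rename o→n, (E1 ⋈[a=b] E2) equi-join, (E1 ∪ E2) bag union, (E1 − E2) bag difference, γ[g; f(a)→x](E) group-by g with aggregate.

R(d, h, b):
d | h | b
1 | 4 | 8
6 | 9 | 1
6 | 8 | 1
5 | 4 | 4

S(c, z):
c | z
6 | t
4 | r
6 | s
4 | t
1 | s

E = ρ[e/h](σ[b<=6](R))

Per-node cardinality:
  R → 4
  σ[b<=6](R) → 3
  ρ[e/h](σ[b<=6](R)) → 3

|E| = 3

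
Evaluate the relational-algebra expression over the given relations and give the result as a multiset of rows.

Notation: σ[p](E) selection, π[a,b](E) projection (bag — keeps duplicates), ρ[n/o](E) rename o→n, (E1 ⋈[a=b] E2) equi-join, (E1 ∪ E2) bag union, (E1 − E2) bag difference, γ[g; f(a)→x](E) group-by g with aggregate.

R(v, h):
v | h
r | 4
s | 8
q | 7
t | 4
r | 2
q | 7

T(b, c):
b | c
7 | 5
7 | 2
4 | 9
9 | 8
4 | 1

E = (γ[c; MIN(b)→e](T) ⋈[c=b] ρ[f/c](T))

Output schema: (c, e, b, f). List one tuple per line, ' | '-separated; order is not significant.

Per-node cardinality:
  T → 5
  γ[c; MIN(b)→e](T) → 5
  T → 5
  ρ[f/c](T) → 5
  (γ[c; MIN(b)→e](T) ⋈[c=b] ρ[f/c](T)) → 1

== RESULT ==
c | e | b | f
9 | 4 | 9 | 8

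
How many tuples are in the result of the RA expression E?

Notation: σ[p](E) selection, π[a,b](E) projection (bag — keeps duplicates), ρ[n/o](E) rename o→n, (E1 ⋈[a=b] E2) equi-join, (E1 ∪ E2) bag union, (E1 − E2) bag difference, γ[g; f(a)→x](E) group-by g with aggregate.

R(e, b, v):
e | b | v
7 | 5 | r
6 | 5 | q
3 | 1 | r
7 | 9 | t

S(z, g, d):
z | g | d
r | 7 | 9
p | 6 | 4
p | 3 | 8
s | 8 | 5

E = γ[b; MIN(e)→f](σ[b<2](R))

Row counts bottom-up:
  R → 4
  σ[b<2](R) → 1
  γ[b; MIN(e)→f](σ[b<2](R)) → 1

|E| = 1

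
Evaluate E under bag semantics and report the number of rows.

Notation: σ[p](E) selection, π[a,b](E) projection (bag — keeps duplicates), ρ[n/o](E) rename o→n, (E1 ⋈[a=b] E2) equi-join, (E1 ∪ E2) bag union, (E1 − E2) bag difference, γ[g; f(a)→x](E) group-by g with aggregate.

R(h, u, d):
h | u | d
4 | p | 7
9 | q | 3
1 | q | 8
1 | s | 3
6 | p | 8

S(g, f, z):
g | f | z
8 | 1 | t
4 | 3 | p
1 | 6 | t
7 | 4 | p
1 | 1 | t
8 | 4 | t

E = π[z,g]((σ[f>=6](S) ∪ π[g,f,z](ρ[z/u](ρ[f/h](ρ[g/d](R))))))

Stepwise |·|:
  S → 6
  σ[f>=6](S) → 1
  R → 5
  ρ[g/d](R) → 5
  ρ[f/h](ρ[g/d](R)) → 5
  ρ[z/u](ρ[f/h](ρ[g/d](R))) → 5
  π[g,f,z](ρ[z/u](ρ[f/h](ρ[g/d](R)))) → 5
  (σ[f>=6](S) ∪ π[g,f,z](ρ[z/u](ρ[f/h](ρ[g/d](R))))) → 6
  π[z,g]((σ[f>=6](S) ∪ π[g,f,z](ρ[z/u](ρ[f/h](ρ[g/d](R)))))) → 6

|E| = 6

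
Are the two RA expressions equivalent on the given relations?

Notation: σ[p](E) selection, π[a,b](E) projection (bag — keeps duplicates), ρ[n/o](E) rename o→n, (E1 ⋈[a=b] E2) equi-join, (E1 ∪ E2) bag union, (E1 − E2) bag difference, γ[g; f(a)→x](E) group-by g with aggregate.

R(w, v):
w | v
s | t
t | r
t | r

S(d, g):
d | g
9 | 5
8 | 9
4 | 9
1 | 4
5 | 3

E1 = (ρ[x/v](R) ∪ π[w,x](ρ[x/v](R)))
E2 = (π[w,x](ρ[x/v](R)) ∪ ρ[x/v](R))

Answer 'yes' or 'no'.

E1 subexpression sizes:
  R → 3
  ρ[x/v](R) → 3
  R → 3
  ρ[x/v](R) → 3
  π[w,x](ρ[x/v](R)) → 3
  (ρ[x/v](R) ∪ π[w,x](ρ[x/v](R))) → 6
E2 subexpression sizes:
  R → 3
  ρ[x/v](R) → 3
  π[w,x](ρ[x/v](R)) → 3
  R → 3
  ρ[x/v](R) → 3
  (π[w,x](ρ[x/v](R)) ∪ ρ[x/v](R)) → 6

E1 and E2 produce the same multiset:
w | x
s | t
s | t
t | r
t | r
t | r
t | r

yes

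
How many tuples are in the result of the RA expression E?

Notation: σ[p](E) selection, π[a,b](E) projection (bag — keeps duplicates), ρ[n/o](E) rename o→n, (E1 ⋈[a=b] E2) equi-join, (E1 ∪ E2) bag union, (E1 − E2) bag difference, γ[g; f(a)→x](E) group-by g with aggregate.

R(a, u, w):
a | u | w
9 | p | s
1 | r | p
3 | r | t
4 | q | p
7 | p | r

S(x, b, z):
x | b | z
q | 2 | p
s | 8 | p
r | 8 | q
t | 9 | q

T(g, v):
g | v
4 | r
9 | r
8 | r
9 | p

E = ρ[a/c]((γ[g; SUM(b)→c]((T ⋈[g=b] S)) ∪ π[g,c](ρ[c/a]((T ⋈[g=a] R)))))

Subexpression sizes:
  T → 4
  S → 4
  (T ⋈[g=b] S) → 4
  γ[g; SUM(b)→c]((T ⋈[g=b] S)) → 2
  T → 4
  R → 5
  (T ⋈[g=a] R) → 3
  ρ[c/a]((T ⋈[g=a] R)) → 3
  π[g,c](ρ[c/a]((T ⋈[g=a] R))) → 3
  (γ[g; SUM(b)→c]((T ⋈[g=b] S)) ∪ π[g,c](ρ[c/a]((T ⋈[g=a] R)))) → 5
  ρ[a/c]((γ[g; SUM(b)→c]((T ⋈[g=b] S)) ∪ π[g,c](ρ[c/a]((T ⋈[g=a] R))))) → 5

|E| = 5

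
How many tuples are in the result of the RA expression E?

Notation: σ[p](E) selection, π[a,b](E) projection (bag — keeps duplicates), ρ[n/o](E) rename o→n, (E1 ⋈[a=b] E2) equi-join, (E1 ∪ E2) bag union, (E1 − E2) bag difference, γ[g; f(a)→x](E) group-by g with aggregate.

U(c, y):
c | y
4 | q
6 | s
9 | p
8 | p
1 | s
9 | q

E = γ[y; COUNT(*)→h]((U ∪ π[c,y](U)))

Per-node cardinality:
  U → 6
  U → 6
  π[c,y](U) → 6
  (U ∪ π[c,y](U)) → 12
  γ[y; COUNT(*)→h]((U ∪ π[c,y](U))) → 3

|E| = 3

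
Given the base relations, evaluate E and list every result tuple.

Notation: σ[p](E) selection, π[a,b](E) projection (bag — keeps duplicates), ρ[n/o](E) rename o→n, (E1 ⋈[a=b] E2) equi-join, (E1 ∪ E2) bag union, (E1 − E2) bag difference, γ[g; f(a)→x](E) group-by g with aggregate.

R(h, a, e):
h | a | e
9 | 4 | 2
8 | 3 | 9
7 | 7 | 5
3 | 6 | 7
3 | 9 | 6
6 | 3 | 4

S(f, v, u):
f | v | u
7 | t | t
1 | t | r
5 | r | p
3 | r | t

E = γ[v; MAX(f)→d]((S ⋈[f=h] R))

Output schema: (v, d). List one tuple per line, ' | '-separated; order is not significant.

Per-node cardinality:
  S → 4
  R → 6
  (S ⋈[f=h] R) → 3
  γ[v; MAX(f)→d]((S ⋈[f=h] R)) → 2

== RESULT ==
v | d
r | 3
t | 7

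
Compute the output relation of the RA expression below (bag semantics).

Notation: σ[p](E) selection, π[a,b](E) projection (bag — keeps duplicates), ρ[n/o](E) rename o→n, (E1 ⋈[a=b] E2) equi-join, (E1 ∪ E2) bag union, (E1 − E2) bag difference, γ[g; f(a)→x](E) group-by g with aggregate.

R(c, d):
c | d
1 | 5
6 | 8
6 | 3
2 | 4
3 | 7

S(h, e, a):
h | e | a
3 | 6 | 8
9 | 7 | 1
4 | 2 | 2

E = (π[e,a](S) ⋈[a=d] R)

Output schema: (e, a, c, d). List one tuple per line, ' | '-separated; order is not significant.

Stepwise |·|:
  S → 3
  π[e,a](S) → 3
  R → 5
  (π[e,a](S) ⋈[a=d] R) → 1

== RESULT ==
e | a | c | d
6 | 8 | 6 | 8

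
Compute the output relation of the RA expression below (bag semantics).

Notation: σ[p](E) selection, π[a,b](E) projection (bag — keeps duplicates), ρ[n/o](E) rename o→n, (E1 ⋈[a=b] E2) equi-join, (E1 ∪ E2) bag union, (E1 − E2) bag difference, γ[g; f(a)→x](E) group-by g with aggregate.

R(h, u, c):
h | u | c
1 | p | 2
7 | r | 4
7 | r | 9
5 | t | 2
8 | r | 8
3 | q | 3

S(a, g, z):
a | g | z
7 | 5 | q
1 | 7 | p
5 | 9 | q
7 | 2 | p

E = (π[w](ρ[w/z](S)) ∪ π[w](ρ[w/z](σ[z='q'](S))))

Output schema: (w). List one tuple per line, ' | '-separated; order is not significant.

Row counts bottom-up:
  S → 4
  ρ[w/z](S) → 4
  π[w](ρ[w/z](S)) → 4
  S → 4
  σ[z='q'](S) → 2
  ρ[w/z](σ[z='q'](S)) → 2
  π[w](ρ[w/z](σ[z='q'](S))) → 2
  (π[w](ρ[w/z](S)) ∪ π[w](ρ[w/z](σ[z='q'](S)))) → 6

== RESULT ==
w
p
p
q
q
q
q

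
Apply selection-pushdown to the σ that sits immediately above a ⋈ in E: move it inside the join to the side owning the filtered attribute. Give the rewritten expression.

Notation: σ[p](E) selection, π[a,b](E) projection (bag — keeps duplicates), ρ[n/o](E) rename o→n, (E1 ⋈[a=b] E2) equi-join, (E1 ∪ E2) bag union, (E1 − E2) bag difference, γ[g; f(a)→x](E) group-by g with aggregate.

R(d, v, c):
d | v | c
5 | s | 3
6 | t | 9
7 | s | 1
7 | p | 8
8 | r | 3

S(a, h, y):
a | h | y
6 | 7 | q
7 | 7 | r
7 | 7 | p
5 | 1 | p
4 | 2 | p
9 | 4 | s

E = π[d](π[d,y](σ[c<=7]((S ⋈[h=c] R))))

σ filters on c, owned by the right side.
E' = π[d](π[d,y]((S ⋈[h=c] σ[c<=7](R))))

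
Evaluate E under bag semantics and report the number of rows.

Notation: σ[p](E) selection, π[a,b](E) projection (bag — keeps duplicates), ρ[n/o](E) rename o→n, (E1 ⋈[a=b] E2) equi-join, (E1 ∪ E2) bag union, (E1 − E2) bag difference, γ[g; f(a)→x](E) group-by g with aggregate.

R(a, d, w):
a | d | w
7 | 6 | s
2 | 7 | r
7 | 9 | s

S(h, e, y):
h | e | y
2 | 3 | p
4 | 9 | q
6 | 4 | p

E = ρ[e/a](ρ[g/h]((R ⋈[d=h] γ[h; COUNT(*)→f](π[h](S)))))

Subexpression sizes:
  R → 3
  S → 3
  π[h](S) → 3
  γ[h; COUNT(*)→f](π[h](S)) → 3
  (R ⋈[d=h] γ[h; COUNT(*)→f](π[h](S))) → 1
  ρ[g/h]((R ⋈[d=h] γ[h; COUNT(*)→f](π[h](S)))) → 1
  ρ[e/a](ρ[g/h]((R ⋈[d=h] γ[h; COUNT(*)→f](π[h](S))))) → 1

|E| = 1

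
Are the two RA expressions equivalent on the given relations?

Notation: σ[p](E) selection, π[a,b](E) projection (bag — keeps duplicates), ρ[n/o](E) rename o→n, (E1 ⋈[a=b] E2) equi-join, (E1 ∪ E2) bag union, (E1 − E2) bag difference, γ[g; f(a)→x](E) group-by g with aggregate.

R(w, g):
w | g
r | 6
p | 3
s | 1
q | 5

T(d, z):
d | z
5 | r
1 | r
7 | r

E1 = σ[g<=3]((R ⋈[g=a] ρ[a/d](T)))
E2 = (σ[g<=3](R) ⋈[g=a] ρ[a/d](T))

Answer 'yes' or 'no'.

E1 per-node cardinality:
  R → 4
  T → 3
  ρ[a/d](T) → 3
  (R ⋈[g=a] ρ[a/d](T)) → 2
  σ[g<=3]((R ⋈[g=a] ρ[a/d](T))) → 1
E2 per-node cardinality:
  R → 4
  σ[g<=3](R) → 2
  T → 3
  ρ[a/d](T) → 3
  (σ[g<=3](R) ⋈[g=a] ρ[a/d](T)) → 1

E1 and E2 produce the same multiset:
w | g | a | z
s | 1 | 1 | r

yes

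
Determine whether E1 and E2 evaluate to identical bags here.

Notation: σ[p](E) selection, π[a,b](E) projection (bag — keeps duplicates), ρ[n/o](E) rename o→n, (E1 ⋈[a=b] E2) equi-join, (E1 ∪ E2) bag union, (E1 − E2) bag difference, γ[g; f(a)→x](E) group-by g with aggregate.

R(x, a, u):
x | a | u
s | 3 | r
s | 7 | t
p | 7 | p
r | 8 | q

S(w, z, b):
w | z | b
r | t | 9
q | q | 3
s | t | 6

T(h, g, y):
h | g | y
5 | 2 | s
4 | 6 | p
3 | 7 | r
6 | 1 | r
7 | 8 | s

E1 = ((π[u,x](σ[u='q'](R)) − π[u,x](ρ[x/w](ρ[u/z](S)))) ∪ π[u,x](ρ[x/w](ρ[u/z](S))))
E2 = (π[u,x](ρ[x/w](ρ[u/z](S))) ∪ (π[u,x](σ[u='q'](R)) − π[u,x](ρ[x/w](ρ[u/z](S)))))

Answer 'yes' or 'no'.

E1 subexpression sizes:
  R → 4
  σ[u='q'](R) → 1
  π[u,x](σ[u='q'](R)) → 1
  S → 3
  ρ[u/z](S) → 3
  ρ[x/w](ρ[u/z](S)) → 3
  π[u,x](ρ[x/w](ρ[u/z](S))) → 3
  (π[u,x](σ[u='q'](R)) − π[u,x](ρ[x/w](ρ[u/z](S)))) → 1
  S → 3
  ρ[u/z](S) → 3
  ρ[x/w](ρ[u/z](S)) → 3
  π[u,x](ρ[x/w](ρ[u/z](S))) → 3
  ((π[u,x](σ[u='q'](R)) − π[u,x](ρ[x/w](ρ[u/z](S)))) ∪ π[u,x](ρ[x/w](ρ[u/z](S)))) → 4
E2 subexpression sizes:
  S → 3
  ρ[u/z](S) → 3
  ρ[x/w](ρ[u/z](S)) → 3
  π[u,x](ρ[x/w](ρ[u/z](S))) → 3
  R → 4
  σ[u='q'](R) → 1
  π[u,x](σ[u='q'](R)) → 1
  S → 3
  ρ[u/z](S) → 3
  ρ[x/w](ρ[u/z](S)) → 3
  π[u,x](ρ[x/w](ρ[u/z](S))) → 3
  (π[u,x](σ[u='q'](R)) − π[u,x](ρ[x/w](ρ[u/z](S)))) → 1
  (π[u,x](ρ[x/w](ρ[u/z](S))) ∪ (π[u,x](σ[u='q'](R)) − π[u,x](ρ[x/w](ρ[u/z](S))))) → 4

E1 and E2 produce the same multiset:
u | x
q | q
q | r
t | r
t | s

yes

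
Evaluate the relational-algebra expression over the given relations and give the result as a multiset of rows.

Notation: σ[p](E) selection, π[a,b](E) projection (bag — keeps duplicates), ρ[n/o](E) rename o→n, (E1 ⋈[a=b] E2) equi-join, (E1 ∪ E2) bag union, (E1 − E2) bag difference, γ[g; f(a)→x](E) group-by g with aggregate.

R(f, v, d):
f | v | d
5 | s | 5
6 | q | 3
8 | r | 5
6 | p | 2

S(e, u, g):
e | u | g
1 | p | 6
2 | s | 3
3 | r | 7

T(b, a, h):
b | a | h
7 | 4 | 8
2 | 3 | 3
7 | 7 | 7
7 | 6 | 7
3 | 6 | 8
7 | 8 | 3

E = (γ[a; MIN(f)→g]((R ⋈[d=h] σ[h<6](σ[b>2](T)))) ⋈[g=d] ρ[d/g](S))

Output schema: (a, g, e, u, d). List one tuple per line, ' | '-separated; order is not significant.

Row counts bottom-up:
  R → 4
  T → 6
  σ[b>2](T) → 5
  σ[h<6](σ[b>2](T)) → 1
  (R ⋈[d=h] σ[h<6](σ[b>2](T))) → 1
  γ[a; MIN(f)→g]((R ⋈[d=h] σ[h<6](σ[b>2](T)))) → 1
  S → 3
  ρ[d/g](S) → 3
  (γ[a; MIN(f)→g]((R ⋈[d=h] σ[h<6](σ[b>2](T)))) ⋈[g=d] ρ[d/g](S)) → 1

== RESULT ==
a | g | e | u | d
8 | 6 | 1 | p | 6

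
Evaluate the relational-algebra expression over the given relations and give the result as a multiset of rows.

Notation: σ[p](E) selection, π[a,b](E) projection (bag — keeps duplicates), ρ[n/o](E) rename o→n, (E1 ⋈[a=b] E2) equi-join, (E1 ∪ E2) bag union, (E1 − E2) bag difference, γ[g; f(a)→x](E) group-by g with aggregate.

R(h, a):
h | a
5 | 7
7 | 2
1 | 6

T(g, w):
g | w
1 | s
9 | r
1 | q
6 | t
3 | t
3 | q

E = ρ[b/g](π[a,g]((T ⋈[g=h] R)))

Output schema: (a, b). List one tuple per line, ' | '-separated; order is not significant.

Subexpression sizes:
  T → 6
  R → 3
  (T ⋈[g=h] R) → 2
  π[a,g]((T ⋈[g=h] R)) → 2
  ρ[b/g](π[a,g]((T ⋈[g=h] R))) → 2

== RESULT ==
a | b
6 | 1
6 | 1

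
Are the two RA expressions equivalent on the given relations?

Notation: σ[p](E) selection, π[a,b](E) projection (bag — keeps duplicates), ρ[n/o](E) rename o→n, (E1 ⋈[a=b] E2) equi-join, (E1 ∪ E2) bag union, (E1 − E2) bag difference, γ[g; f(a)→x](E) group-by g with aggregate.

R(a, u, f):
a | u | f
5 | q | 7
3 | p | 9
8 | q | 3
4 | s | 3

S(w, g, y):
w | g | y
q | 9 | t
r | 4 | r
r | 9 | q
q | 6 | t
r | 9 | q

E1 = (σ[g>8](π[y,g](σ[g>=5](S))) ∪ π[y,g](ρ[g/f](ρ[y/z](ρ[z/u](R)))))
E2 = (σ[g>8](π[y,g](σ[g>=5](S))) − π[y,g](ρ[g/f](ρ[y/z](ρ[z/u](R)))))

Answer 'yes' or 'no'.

E1 stepwise |·|:
  S → 5
  σ[g>=5](S) → 4
  π[y,g](σ[g>=5](S)) → 4
  σ[g>8](π[y,g](σ[g>=5](S))) → 3
  R → 4
  ρ[z/u](R) → 4
  ρ[y/z](ρ[z/u](R)) → 4
  ρ[g/f](ρ[y/z](ρ[z/u](R))) → 4
  π[y,g](ρ[g/f](ρ[y/z](ρ[z/u](R)))) → 4
  (σ[g>8](π[y,g](σ[g>=5](S))) ∪ π[y,g](ρ[g/f](ρ[y/z](ρ[z/u](R))))) → 7
E2 stepwise |·|:
  S → 5
  σ[g>=5](S) → 4
  π[y,g](σ[g>=5](S)) → 4
  σ[g>8](π[y,g](σ[g>=5](S))) → 3
  R → 4
  ρ[z/u](R) → 4
  ρ[y/z](ρ[z/u](R)) → 4
  ρ[g/f](ρ[y/z](ρ[z/u](R))) → 4
  π[y,g](ρ[g/f](ρ[y/z](ρ[z/u](R)))) → 4
  (σ[g>8](π[y,g](σ[g>=5](S))) − π[y,g](ρ[g/f](ρ[y/z](ρ[z/u](R))))) → 3

E1 result:
y | g
p | 9
q | 3
q | 7
q | 9
q | 9
s | 3
t | 9
E2 result:
y | g
q | 9
q | 9
t | 9
Witness: ('q', 3) appears 1× in E1 but 0× in E2.

no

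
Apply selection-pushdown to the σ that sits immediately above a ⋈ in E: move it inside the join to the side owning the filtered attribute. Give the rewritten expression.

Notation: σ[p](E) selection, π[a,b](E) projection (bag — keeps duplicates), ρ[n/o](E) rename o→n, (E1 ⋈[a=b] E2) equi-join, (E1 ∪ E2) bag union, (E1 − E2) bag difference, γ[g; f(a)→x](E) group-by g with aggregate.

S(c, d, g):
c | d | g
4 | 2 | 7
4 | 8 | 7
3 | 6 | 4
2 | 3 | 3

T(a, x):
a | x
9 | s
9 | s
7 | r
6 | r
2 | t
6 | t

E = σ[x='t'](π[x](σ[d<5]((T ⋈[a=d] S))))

σ filters on d, owned by the right side.
E' = σ[x='t'](π[x]((T ⋈[a=d] σ[d<5](S))))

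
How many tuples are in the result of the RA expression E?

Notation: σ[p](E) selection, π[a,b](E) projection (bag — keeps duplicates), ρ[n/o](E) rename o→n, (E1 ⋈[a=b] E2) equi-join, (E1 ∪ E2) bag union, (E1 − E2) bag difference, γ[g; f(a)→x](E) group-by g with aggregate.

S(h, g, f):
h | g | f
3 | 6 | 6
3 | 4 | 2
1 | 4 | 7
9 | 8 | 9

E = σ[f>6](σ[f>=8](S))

Row counts bottom-up:
  S → 4
  σ[f>=8](S) → 1
  σ[f>6](σ[f>=8](S)) → 1

|E| = 1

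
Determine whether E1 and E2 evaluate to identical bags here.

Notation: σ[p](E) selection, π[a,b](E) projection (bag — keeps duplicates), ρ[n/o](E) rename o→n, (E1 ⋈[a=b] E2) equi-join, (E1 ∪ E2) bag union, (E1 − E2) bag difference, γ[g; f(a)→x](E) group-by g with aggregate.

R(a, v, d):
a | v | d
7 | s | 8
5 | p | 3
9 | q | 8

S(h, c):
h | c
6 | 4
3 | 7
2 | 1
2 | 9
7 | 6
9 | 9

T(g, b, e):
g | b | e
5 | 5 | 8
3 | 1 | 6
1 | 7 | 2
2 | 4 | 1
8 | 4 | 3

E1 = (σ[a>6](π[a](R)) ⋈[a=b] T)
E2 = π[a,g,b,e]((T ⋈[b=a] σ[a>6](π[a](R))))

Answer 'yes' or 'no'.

E1 row counts bottom-up:
  R → 3
  π[a](R) → 3
  σ[a>6](π[a](R)) → 2
  T → 5
  (σ[a>6](π[a](R)) ⋈[a=b] T) → 1
E2 row counts bottom-up:
  T → 5
  R → 3
  π[a](R) → 3
  σ[a>6](π[a](R)) → 2
  (T ⋈[b=a] σ[a>6](π[a](R))) → 1
  π[a,g,b,e]((T ⋈[b=a] σ[a>6](π[a](R)))) → 1

E1 and E2 produce the same multiset:
a | g | b | e
7 | 1 | 7 | 2

yes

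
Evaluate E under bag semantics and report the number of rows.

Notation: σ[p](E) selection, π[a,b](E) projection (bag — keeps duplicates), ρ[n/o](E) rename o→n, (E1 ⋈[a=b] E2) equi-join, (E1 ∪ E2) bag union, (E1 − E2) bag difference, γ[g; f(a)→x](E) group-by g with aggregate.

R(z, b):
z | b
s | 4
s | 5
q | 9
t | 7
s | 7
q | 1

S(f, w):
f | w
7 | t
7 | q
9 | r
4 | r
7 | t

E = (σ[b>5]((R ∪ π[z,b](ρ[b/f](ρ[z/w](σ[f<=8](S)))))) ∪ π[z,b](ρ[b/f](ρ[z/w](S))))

Stepwise |·|:
  R → 6
  S → 5
  σ[f<=8](S) → 4
  ρ[z/w](σ[f<=8](S)) → 4
  ρ[b/f](ρ[z/w](σ[f<=8](S))) → 4
  π[z,b](ρ[b/f](ρ[z/w](σ[f<=8](S)))) → 4
  (R ∪ π[z,b](ρ[b/f](ρ[z/w](σ[f<=8](S))))) → 10
  σ[b>5]((R ∪ π[z,b](ρ[b/f](ρ[z/w](σ[f<=8](S)))))) → 6
  S → 5
  ρ[z/w](S) → 5
  ρ[b/f](ρ[z/w](S)) → 5
  π[z,b](ρ[b/f](ρ[z/w](S))) → 5
  (σ[b>5]((R ∪ π[z,b](ρ[b/f](ρ[z/w](σ[f<=8](S)))))) ∪ π[z,b](ρ[b/f](ρ[z/w](S)))) → 11

|E| = 11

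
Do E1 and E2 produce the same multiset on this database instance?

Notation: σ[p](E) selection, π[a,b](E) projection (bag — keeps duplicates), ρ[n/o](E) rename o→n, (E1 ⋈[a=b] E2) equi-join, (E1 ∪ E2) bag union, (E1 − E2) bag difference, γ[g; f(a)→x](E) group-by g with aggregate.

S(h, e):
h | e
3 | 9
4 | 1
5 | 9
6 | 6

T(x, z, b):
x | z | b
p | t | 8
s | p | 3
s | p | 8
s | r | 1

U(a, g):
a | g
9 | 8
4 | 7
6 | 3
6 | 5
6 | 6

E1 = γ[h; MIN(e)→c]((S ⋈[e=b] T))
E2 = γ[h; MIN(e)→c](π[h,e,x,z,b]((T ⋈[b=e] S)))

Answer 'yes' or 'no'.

E1 row counts bottom-up:
  S → 4
  T → 4
  (S ⋈[e=b] T) → 1
  γ[h; MIN(e)→c]((S ⋈[e=b] T)) → 1
E2 row counts bottom-up:
  T → 4
  S → 4
  (T ⋈[b=e] S) → 1
  π[h,e,x,z,b]((T ⋈[b=e] S)) → 1
  γ[h; MIN(e)→c](π[h,e,x,z,b]((T ⋈[b=e] S))) → 1

E1 and E2 produce the same multiset:
h | c
4 | 1

yes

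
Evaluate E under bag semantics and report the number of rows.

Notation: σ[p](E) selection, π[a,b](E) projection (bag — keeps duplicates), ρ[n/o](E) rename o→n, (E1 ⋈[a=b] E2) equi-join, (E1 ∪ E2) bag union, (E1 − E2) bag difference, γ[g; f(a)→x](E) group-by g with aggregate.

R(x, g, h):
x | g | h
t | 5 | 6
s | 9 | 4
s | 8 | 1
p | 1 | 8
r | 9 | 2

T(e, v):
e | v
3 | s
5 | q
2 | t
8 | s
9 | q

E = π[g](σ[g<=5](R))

Subexpression sizes:
  R → 5
  σ[g<=5](R) → 2
  π[g](σ[g<=5](R)) → 2

|E| = 2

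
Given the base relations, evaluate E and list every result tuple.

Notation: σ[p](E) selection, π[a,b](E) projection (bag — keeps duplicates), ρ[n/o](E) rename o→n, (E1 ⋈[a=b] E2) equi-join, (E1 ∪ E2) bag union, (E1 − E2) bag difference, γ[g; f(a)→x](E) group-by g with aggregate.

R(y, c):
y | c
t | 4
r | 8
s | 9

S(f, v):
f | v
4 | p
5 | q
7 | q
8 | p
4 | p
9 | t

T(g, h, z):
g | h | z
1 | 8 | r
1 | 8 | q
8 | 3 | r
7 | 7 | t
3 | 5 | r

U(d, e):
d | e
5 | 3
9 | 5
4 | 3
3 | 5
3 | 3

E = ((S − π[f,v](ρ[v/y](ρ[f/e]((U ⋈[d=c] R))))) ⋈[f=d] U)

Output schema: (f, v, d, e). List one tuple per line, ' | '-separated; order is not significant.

Subexpression sizes:
  S → 6
  U → 5
  R → 3
  (U ⋈[d=c] R) → 2
  ρ[f/e]((U ⋈[d=c] R)) → 2
  ρ[v/y](ρ[f/e]((U ⋈[d=c] R))) → 2
  π[f,v](ρ[v/y](ρ[f/e]((U ⋈[d=c] R)))) → 2
  (S − π[f,v](ρ[v/y](ρ[f/e]((U ⋈[d=c] R))))) → 6
  U → 5
  ((S − π[f,v](ρ[v/y](ρ[f/e]((U ⋈[d=c] R))))) ⋈[f=d] U) → 4

== RESULT ==
f | v | d | e
4 | p | 4 | 3
4 | p | 4 | 3
5 | q | 5 | 3
9 | t | 9 | 5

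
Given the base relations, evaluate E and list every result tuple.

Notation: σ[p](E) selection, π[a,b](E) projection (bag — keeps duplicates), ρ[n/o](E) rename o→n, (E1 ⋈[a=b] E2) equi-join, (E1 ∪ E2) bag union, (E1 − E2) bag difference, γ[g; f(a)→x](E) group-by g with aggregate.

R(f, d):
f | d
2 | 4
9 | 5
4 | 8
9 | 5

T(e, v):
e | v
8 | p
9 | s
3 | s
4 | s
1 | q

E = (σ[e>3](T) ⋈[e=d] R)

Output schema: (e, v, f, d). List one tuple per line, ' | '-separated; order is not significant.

Stepwise |·|:
  T → 5
  σ[e>3](T) → 3
  R → 4
  (σ[e>3](T) ⋈[e=d] R) → 2

== RESULT ==
e | v | f | d
4 | s | 2 | 4
8 | p | 4 | 8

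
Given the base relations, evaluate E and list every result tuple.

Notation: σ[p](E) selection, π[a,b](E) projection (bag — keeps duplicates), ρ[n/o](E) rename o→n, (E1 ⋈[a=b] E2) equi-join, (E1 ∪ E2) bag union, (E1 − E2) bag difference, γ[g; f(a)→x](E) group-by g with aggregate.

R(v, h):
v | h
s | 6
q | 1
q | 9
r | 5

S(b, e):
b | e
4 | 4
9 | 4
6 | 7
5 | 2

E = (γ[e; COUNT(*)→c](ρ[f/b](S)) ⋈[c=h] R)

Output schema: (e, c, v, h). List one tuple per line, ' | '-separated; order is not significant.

Per-node cardinality:
  S → 4
  ρ[f/b](S) → 4
  γ[e; COUNT(*)→c](ρ[f/b](S)) → 3
  R → 4
  (γ[e; COUNT(*)→c](ρ[f/b](S)) ⋈[c=h] R) → 2

== RESULT ==
e | c | v | h
2 | 1 | q | 1
7 | 1 | q | 1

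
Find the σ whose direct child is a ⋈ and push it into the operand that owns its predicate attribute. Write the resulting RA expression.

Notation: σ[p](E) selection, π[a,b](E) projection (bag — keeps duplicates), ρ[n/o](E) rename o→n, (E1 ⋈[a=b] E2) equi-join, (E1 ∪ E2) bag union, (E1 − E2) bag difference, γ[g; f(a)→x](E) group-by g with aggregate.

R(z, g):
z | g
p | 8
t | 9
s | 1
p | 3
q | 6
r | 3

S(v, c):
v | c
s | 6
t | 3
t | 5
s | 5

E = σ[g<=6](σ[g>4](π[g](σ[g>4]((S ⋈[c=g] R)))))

σ filters on g, owned by the right side.
E' = σ[g<=6](σ[g>4](π[g]((S ⋈[c=g] σ[g>4](R)))))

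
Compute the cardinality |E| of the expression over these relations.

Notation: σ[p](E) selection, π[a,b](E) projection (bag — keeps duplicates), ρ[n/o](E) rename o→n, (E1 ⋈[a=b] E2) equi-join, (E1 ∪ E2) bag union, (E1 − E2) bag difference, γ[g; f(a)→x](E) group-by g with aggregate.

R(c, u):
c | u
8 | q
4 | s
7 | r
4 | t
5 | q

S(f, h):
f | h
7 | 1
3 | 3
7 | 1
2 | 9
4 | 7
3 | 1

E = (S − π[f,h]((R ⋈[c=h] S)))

Per-node cardinality:
  S → 6
  R → 5
  S → 6
  (R ⋈[c=h] S) → 1
  π[f,h]((R ⋈[c=h] S)) → 1
  (S − π[f,h]((R ⋈[c=h] S))) → 5

|E| = 5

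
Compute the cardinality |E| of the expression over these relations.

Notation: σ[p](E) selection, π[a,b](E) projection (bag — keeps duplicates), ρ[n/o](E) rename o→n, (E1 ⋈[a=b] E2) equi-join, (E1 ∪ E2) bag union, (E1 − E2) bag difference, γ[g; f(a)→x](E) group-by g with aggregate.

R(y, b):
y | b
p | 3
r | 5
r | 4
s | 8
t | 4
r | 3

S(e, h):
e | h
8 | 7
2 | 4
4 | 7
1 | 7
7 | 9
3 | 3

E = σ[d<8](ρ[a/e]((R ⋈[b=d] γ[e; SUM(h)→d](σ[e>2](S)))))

Subexpression sizes:
  R → 6
  S → 6
  σ[e>2](S) → 4
  γ[e; SUM(h)→d](σ[e>2](S)) → 4
  (R ⋈[b=d] γ[e; SUM(h)→d](σ[e>2](S))) → 2
  ρ[a/e]((R ⋈[b=d] γ[e; SUM(h)→d](σ[e>2](S)))) → 2
  σ[d<8](ρ[a/e]((R ⋈[b=d] γ[e; SUM(h)→d](σ[e>2](S))))) → 2

|E| = 2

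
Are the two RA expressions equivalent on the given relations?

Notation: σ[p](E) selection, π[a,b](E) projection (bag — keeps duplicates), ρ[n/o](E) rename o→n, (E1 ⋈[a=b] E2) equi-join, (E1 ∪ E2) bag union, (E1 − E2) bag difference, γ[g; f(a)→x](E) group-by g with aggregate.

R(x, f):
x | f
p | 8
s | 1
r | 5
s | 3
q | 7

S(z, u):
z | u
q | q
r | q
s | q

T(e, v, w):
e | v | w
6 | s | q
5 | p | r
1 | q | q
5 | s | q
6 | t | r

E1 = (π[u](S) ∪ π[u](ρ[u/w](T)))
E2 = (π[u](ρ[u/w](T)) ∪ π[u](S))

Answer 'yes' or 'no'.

E1 subexpression sizes:
  S → 3
  π[u](S) → 3
  T → 5
  ρ[u/w](T) → 5
  π[u](ρ[u/w](T)) → 5
  (π[u](S) ∪ π[u](ρ[u/w](T))) → 8
E2 subexpression sizes:
  T → 5
  ρ[u/w](T) → 5
  π[u](ρ[u/w](T)) → 5
  S → 3
  π[u](S) → 3
  (π[u](ρ[u/w](T)) ∪ π[u](S)) → 8

E1 and E2 produce the same multiset:
u
q
q
q
q
q
q
r
r

yes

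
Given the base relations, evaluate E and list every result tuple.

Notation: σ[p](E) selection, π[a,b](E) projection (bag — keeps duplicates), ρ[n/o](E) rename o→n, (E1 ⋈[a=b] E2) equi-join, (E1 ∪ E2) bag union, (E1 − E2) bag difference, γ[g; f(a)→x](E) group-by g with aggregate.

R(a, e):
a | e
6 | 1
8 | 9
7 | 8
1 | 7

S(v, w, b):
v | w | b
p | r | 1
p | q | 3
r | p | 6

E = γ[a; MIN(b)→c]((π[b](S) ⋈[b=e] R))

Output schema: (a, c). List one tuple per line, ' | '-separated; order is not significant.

Per-node cardinality:
  S → 3
  π[b](S) → 3
  R → 4
  (π[b](S) ⋈[b=e] R) → 1
  γ[a; MIN(b)→c]((π[b](S) ⋈[b=e] R)) → 1

== RESULT ==
a | c
6 | 1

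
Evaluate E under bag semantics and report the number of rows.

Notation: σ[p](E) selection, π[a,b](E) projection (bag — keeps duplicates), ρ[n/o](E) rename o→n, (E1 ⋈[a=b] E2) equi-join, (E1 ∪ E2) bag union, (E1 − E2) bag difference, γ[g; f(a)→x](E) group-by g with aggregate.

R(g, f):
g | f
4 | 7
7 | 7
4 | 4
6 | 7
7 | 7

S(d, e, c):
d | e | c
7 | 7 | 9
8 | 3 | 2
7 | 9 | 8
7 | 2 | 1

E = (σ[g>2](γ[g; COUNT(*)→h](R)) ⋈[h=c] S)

Stepwise |·|:
  R → 5
  γ[g; COUNT(*)→h](R) → 3
  σ[g>2](γ[g; COUNT(*)→h](R)) → 3
  S → 4
  (σ[g>2](γ[g; COUNT(*)→h](R)) ⋈[h=c] S) → 3

|E| = 3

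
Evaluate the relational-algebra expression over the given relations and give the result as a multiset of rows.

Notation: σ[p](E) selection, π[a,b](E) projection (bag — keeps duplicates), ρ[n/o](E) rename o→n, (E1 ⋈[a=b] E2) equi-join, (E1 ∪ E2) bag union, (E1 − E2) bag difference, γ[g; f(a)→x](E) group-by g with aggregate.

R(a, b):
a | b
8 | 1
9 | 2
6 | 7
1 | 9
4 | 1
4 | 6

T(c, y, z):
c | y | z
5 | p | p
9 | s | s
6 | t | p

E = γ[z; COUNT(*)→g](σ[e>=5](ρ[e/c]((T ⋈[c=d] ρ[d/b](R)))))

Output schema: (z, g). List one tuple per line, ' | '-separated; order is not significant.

Row counts bottom-up:
  T → 3
  R → 6
  ρ[d/b](R) → 6
  (T ⋈[c=d] ρ[d/b](R)) → 2
  ρ[e/c]((T ⋈[c=d] ρ[d/b](R))) → 2
  σ[e>=5](ρ[e/c]((T ⋈[c=d] ρ[d/b](R)))) → 2
  γ[z; COUNT(*)→g](σ[e>=5](ρ[e/c]((T ⋈[c=d] ρ[d/b](R))))) → 2

== RESULT ==
z | g
p | 1
s | 1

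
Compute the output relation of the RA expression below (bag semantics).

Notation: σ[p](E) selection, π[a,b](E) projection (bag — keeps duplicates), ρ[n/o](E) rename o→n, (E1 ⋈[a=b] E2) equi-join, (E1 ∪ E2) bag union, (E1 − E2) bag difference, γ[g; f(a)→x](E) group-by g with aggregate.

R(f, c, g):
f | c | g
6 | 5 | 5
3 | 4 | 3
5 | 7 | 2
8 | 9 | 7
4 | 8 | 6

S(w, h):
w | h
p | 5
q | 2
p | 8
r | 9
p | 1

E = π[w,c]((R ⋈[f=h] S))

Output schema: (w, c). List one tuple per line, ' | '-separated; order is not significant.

Stepwise |·|:
  R → 5
  S → 5
  (R ⋈[f=h] S) → 2
  π[w,c]((R ⋈[f=h] S)) → 2

== RESULT ==
w | c
p | 7
p | 9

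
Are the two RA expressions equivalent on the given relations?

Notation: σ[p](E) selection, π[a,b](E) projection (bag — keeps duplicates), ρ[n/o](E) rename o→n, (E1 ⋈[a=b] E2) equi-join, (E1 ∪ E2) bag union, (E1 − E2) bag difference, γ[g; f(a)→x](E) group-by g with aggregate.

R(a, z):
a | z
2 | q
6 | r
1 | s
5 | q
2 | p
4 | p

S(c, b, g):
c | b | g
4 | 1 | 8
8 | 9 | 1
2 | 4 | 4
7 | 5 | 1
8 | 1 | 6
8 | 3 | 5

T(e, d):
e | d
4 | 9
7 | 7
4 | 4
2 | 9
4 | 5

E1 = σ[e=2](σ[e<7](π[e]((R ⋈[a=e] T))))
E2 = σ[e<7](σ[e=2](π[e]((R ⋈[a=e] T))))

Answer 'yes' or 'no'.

E1 subexpression sizes:
  R → 6
  T → 5
  (R ⋈[a=e] T) → 5
  π[e]((R ⋈[a=e] T)) → 5
  σ[e<7](π[e]((R ⋈[a=e] T))) → 5
  σ[e=2](σ[e<7](π[e]((R ⋈[a=e] T)))) → 2
E2 subexpression sizes:
  R → 6
  T → 5
  (R ⋈[a=e] T) → 5
  π[e]((R ⋈[a=e] T)) → 5
  σ[e=2](π[e]((R ⋈[a=e] T))) → 2
  σ[e<7](σ[e=2](π[e]((R ⋈[a=e] T)))) → 2

E1 and E2 produce the same multiset:
e
2
2

yes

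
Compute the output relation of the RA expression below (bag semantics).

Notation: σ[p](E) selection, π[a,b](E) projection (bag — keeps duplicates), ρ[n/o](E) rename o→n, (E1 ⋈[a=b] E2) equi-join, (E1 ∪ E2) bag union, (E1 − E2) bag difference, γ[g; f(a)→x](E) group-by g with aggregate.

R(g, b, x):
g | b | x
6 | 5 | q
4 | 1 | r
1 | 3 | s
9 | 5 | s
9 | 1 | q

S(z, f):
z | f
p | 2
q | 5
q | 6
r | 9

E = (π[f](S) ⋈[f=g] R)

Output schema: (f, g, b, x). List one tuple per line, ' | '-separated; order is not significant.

Per-node cardinality:
  S → 4
  π[f](S) → 4
  R → 5
  (π[f](S) ⋈[f=g] R) → 3

== RESULT ==
f | g | b | x
6 | 6 | 5 | q
9 | 9 | 1 | q
9 | 9 | 5 | s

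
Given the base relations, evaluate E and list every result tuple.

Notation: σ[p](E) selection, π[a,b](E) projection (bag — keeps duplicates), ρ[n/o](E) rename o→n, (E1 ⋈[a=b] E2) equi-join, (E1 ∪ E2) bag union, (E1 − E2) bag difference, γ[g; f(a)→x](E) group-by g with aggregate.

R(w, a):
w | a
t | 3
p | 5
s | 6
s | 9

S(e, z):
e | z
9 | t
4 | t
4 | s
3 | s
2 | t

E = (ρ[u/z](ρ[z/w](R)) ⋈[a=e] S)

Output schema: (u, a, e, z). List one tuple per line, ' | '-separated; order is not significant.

Per-node cardinality:
  R → 4
  ρ[z/w](R) → 4
  ρ[u/z](ρ[z/w](R)) → 4
  S → 5
  (ρ[u/z](ρ[z/w](R)) ⋈[a=e] S) → 2

== RESULT ==
u | a | e | z
s | 9 | 9 | t
t | 3 | 3 | s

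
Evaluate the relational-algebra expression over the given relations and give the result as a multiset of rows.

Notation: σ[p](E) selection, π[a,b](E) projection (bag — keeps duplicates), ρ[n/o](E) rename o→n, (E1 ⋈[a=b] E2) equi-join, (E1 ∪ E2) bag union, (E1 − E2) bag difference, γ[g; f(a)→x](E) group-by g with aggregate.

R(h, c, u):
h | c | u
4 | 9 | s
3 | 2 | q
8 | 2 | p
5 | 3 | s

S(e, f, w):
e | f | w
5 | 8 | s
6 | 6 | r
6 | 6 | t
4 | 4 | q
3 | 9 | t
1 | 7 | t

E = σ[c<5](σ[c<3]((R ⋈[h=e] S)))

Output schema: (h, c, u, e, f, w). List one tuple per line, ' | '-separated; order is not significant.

Subexpression sizes:
  R → 4
  S → 6
  (R ⋈[h=e] S) → 3
  σ[c<3]((R ⋈[h=e] S)) → 1
  σ[c<5](σ[c<3]((R ⋈[h=e] S))) → 1

== RESULT ==
h | c | u | e | f | w
3 | 2 | q | 3 | 9 | t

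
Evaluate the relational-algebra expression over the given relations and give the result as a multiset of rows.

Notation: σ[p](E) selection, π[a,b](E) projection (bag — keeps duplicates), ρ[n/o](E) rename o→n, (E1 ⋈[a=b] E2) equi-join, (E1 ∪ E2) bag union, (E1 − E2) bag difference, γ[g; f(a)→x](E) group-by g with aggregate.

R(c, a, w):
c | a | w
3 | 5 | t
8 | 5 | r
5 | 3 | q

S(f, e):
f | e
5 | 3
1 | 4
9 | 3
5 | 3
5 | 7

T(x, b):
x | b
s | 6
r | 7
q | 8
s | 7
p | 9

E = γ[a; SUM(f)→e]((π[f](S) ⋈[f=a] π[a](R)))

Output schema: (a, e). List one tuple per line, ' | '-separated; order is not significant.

Per-node cardinality:
  S → 5
  π[f](S) → 5
  R → 3
  π[a](R) → 3
  (π[f](S) ⋈[f=a] π[a](R)) → 6
  γ[a; SUM(f)→e]((π[f](S) ⋈[f=a] π[a](R))) → 1

== RESULT ==
a | e
5 | 30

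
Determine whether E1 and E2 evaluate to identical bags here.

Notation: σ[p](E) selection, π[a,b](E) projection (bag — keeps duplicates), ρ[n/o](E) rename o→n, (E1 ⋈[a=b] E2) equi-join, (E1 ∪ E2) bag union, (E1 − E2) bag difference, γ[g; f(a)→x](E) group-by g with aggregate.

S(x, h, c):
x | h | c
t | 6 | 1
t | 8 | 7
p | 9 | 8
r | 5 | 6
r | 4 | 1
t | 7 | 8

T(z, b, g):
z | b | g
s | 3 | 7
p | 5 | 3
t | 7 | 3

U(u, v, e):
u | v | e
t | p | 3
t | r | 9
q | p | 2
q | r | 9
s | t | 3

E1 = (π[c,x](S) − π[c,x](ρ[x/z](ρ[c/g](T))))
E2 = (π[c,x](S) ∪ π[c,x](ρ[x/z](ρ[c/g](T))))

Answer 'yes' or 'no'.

E1 row counts bottom-up:
  S → 6
  π[c,x](S) → 6
  T → 3
  ρ[c/g](T) → 3
  ρ[x/z](ρ[c/g](T)) → 3
  π[c,x](ρ[x/z](ρ[c/g](T))) → 3
  (π[c,x](S) − π[c,x](ρ[x/z](ρ[c/g](T)))) → 6
E2 row counts bottom-up:
  S → 6
  π[c,x](S) → 6
  T → 3
  ρ[c/g](T) → 3
  ρ[x/z](ρ[c/g](T)) → 3
  π[c,x](ρ[x/z](ρ[c/g](T))) → 3
  (π[c,x](S) ∪ π[c,x](ρ[x/z](ρ[c/g](T)))) → 9

E1 result:
c | x
1 | r
1 | t
6 | r
7 | t
8 | p
8 | t
E2 result:
c | x
1 | r
1 | t
3 | p
3 | t
6 | r
7 | s
7 | t
8 | p
8 | t
Witness: (7, 's') appears 0× in E1 but 1× in E2.

no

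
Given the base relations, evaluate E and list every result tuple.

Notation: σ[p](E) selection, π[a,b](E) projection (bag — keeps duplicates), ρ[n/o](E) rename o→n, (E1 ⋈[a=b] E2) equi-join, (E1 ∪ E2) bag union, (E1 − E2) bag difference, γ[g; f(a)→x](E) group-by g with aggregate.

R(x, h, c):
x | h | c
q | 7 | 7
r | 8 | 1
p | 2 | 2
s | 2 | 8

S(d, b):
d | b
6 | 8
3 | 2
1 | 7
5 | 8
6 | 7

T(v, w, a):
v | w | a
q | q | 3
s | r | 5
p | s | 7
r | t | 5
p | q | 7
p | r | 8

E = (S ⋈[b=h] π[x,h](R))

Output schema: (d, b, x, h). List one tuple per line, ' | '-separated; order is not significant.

Row counts bottom-up:
  S → 5
  R → 4
  π[x,h](R) → 4
  (S ⋈[b=h] π[x,h](R)) → 6

== RESULT ==
d | b | x | h
1 | 7 | q | 7
3 | 2 | p | 2
3 | 2 | s | 2
5 | 8 | r | 8
6 | 7 | q | 7
6 | 8 | r | 8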